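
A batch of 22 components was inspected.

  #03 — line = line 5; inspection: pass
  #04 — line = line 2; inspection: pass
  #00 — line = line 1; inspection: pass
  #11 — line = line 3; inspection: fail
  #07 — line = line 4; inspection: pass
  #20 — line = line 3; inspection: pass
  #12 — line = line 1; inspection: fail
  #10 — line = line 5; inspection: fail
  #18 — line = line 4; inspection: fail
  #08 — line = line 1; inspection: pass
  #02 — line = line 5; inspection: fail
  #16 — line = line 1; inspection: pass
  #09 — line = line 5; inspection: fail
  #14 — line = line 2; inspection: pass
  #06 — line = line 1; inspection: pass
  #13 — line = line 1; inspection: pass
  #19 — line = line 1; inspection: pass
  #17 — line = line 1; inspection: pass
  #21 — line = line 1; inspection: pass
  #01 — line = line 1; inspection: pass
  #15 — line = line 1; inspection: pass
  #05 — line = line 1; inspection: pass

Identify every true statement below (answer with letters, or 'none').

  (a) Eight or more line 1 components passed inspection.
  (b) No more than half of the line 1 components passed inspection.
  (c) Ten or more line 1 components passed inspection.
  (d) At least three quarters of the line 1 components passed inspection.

(a), (c), (d)

|A| = 12, |A ∩ B| = 11, |A ∖ B| = 1.
(a) |A ∩ B| ≥ 8: holds.
(b) |A ∩ B| ≤ |A ∖ B|: fails.
(c) |A ∩ B| ≥ 10: holds.
(d) |A ∩ B| / |A| ≥ 3/4: holds.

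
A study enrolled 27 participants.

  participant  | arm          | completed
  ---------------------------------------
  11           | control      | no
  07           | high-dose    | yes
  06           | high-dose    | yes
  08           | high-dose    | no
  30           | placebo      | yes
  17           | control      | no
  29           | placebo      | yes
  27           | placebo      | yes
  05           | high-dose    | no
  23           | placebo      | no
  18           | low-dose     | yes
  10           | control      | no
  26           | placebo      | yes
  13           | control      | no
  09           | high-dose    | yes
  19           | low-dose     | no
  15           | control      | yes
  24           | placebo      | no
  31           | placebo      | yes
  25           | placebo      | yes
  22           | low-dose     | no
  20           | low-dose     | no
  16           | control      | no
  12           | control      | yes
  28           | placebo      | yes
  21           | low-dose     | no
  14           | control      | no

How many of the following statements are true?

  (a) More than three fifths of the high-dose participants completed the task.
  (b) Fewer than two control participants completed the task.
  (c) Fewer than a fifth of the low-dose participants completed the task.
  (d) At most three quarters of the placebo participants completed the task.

(a) high-dose: |A| = 5, |A ∩ B| = 3; needs |A ∩ B| / |A| > 3/5 — false.
(b) control: |A| = 8, |A ∩ B| = 2; needs |A ∩ B| < 2 — false.
(c) low-dose: |A| = 5, |A ∩ B| = 1; needs |A ∩ B| / |A| < 1/5 — false.
(d) placebo: |A| = 9, |A ∩ B| = 7; needs |A ∩ B| / |A| ≤ 3/4 — false.

0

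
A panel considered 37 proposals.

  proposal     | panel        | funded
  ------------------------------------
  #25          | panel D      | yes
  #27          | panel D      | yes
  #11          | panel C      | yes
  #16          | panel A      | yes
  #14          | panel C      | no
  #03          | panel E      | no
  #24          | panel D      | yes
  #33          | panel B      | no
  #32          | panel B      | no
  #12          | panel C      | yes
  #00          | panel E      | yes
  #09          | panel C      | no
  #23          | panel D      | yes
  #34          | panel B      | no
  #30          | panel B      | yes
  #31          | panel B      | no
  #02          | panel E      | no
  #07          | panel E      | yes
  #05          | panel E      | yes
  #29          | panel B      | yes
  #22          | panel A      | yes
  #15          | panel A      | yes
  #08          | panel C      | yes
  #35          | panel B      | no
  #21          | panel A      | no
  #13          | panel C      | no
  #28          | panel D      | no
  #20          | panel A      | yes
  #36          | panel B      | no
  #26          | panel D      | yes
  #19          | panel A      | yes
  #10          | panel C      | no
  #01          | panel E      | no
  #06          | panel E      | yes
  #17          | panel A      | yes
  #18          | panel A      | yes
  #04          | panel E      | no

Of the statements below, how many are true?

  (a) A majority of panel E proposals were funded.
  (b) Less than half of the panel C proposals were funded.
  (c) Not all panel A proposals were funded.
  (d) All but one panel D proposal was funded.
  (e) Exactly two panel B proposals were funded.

(a) panel E: |A| = 8, |A ∩ B| = 4; needs |A ∩ B| > |A ∖ B| — false.
(b) panel C: |A| = 7, |A ∩ B| = 3; needs |A ∩ B| < |A ∖ B| — true.
(c) panel A: |A| = 8, |A ∩ B| = 7; needs A ⊄ B (|A ∖ B| ≥ 1) — true.
(d) panel D: |A| = 6, |A ∩ B| = 5; needs |A ∖ B| = 1 — true.
(e) panel B: |A| = 8, |A ∩ B| = 2; needs |A ∩ B| = 2 — true.

4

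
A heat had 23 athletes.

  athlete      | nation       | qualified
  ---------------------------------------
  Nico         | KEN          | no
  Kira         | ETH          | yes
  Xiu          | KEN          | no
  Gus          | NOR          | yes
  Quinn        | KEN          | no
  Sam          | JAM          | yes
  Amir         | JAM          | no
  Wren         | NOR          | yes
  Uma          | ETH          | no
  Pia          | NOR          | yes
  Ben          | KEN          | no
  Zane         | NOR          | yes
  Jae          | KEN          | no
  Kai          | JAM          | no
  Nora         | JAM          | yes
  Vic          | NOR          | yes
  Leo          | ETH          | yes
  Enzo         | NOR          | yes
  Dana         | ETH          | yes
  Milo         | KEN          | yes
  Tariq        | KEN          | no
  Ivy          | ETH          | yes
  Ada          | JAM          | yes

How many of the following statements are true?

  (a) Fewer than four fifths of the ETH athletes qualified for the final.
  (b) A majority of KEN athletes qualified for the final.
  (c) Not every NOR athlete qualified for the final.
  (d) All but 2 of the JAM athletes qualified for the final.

(a) ETH: |A| = 5, |A ∩ B| = 4; needs |A ∩ B| / |A| < 4/5 — false.
(b) KEN: |A| = 7, |A ∩ B| = 1; needs |A ∩ B| > |A ∖ B| — false.
(c) NOR: |A| = 6, |A ∩ B| = 6; needs A ⊄ B (|A ∖ B| ≥ 1) — false.
(d) JAM: |A| = 5, |A ∩ B| = 3; needs |A ∖ B| = 2 — true.

1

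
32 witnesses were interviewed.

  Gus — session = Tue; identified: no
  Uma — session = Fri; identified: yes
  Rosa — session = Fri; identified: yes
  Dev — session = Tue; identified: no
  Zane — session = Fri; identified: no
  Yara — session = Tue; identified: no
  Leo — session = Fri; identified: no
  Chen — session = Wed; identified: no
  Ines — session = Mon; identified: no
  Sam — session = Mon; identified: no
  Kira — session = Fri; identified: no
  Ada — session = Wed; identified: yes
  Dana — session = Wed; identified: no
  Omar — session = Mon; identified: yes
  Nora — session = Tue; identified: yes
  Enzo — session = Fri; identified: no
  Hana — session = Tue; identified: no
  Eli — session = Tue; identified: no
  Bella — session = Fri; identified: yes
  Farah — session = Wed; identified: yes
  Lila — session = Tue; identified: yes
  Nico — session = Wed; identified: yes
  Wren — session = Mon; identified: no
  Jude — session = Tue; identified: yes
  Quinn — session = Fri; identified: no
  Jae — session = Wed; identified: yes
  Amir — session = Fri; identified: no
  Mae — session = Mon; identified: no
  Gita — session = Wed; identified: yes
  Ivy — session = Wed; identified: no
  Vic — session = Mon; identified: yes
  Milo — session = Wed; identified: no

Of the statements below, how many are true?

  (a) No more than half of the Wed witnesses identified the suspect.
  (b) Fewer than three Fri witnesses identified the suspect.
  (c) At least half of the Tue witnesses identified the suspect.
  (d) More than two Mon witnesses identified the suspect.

(a) Wed: |A| = 9, |A ∩ B| = 5; needs |A ∩ B| ≤ |A ∖ B| — false.
(b) Fri: |A| = 9, |A ∩ B| = 3; needs |A ∩ B| < 3 — false.
(c) Tue: |A| = 8, |A ∩ B| = 3; needs |A ∩ B| ≥ |A ∖ B| — false.
(d) Mon: |A| = 6, |A ∩ B| = 2; needs |A ∩ B| > 2 — false.

0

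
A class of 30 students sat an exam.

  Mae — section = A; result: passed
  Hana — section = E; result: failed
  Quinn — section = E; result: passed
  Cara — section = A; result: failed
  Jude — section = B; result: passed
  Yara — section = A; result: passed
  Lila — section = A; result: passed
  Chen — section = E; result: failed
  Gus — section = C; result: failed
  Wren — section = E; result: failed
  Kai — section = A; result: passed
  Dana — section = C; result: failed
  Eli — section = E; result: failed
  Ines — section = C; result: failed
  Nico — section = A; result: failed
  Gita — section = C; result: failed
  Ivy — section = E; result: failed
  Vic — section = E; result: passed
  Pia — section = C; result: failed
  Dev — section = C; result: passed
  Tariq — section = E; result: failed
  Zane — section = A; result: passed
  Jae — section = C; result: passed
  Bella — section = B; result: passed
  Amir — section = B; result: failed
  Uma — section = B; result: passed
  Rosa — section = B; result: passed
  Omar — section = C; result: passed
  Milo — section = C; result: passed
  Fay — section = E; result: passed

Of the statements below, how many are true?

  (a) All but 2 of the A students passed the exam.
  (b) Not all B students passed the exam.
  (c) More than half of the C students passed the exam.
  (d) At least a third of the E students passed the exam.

(a) A: |A| = 7, |A ∩ B| = 5; needs |A ∖ B| = 2 — true.
(b) B: |A| = 5, |A ∩ B| = 4; needs A ⊄ B (|A ∖ B| ≥ 1) — true.
(c) C: |A| = 9, |A ∩ B| = 4; needs |A ∩ B| > |A ∖ B| — false.
(d) E: |A| = 9, |A ∩ B| = 3; needs |A ∩ B| / |A| ≥ 1/3 — true.

3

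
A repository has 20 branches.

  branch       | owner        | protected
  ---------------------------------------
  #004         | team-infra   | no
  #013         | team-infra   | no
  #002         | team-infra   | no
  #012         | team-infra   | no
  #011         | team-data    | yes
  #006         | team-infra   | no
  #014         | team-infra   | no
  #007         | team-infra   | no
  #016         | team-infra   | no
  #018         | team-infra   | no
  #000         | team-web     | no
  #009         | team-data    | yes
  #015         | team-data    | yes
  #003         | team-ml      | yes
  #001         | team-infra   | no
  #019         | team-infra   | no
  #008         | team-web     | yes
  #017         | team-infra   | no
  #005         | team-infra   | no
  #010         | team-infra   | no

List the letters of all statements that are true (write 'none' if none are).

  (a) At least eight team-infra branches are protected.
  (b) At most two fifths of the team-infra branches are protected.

(b)

|A| = 14, |A ∩ B| = 0, |A ∖ B| = 14.
(a) |A ∩ B| ≥ 8: fails.
(b) |A ∩ B| / |A| ≤ 2/5: holds.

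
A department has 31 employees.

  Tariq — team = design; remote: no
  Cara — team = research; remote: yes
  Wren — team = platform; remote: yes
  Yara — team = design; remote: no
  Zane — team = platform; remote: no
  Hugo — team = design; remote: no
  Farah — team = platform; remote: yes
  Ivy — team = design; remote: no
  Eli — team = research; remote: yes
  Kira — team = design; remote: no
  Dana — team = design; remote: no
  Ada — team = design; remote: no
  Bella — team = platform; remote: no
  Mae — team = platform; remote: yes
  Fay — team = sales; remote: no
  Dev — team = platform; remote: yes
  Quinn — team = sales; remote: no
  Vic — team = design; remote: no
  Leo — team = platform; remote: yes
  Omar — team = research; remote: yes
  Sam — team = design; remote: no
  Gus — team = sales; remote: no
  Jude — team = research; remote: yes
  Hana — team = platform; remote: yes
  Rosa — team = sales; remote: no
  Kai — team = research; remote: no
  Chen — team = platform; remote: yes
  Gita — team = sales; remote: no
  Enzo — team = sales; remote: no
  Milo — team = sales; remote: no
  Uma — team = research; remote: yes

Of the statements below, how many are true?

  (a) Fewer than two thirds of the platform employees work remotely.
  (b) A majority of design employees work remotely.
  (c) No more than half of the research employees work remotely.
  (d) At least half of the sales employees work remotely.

(a) platform: |A| = 9, |A ∩ B| = 7; needs |A ∩ B| / |A| < 2/3 — false.
(b) design: |A| = 9, |A ∩ B| = 0; needs |A ∩ B| > |A ∖ B| — false.
(c) research: |A| = 6, |A ∩ B| = 5; needs |A ∩ B| ≤ |A ∖ B| — false.
(d) sales: |A| = 7, |A ∩ B| = 0; needs |A ∩ B| ≥ |A ∖ B| — false.

0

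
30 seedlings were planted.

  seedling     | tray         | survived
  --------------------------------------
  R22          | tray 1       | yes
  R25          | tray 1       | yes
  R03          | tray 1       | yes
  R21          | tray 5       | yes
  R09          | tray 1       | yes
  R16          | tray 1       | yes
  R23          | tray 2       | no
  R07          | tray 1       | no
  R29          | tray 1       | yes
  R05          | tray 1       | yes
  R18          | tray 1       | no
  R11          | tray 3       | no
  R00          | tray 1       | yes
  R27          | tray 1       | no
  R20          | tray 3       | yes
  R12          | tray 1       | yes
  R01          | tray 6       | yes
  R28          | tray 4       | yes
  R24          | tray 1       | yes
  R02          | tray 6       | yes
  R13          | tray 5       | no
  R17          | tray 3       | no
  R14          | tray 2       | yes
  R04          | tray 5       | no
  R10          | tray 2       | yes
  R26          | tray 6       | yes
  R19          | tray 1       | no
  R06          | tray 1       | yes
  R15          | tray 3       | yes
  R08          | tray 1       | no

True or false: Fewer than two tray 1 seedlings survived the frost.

False

The determiner here denotes the relation: |A ∩ B| < 2.
|A| = 16, |A ∩ B| = 11, |A ∖ B| = 5.
|A ∩ B| = 11, so the statement is false.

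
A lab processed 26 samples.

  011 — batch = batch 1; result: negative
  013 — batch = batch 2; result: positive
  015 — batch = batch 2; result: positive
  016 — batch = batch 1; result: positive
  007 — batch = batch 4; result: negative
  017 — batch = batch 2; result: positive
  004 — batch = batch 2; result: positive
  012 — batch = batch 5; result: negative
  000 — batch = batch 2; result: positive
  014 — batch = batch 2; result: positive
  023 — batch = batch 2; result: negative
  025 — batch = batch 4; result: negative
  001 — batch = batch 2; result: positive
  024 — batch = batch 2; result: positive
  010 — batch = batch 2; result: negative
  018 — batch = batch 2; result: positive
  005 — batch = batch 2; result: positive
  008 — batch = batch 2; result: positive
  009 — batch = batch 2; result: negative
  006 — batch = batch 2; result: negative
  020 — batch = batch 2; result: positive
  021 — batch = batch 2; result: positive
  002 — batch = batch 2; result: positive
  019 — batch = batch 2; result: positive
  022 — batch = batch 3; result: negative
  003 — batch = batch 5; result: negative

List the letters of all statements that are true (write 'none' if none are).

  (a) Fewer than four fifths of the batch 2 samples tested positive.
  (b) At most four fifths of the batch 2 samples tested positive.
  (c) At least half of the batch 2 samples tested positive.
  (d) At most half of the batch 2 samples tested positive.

(a), (b), (c)

|A| = 19, |A ∩ B| = 15, |A ∖ B| = 4.
(a) |A ∩ B| / |A| < 4/5: holds.
(b) |A ∩ B| / |A| ≤ 4/5: holds.
(c) |A ∩ B| ≥ |A ∖ B|: holds.
(d) |A ∩ B| ≤ |A ∖ B|: fails.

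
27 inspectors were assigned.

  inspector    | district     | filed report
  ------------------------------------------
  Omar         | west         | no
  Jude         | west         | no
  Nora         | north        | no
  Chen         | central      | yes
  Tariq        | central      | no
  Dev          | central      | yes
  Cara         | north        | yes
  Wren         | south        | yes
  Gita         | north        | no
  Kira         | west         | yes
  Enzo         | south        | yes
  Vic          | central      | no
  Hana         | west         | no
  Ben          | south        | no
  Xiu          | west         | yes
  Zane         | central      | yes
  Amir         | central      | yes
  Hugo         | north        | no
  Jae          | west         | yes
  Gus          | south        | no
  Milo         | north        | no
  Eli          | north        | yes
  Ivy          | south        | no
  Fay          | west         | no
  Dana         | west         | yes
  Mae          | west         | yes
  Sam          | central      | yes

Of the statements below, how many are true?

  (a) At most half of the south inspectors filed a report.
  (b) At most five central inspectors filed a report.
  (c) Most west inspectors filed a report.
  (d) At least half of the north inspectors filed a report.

3

(a) south: |A| = 5, |A ∩ B| = 2; needs |A ∩ B| ≤ |A ∖ B| — true.
(b) central: |A| = 7, |A ∩ B| = 5; needs |A ∩ B| ≤ 5 — true.
(c) west: |A| = 9, |A ∩ B| = 5; needs |A ∩ B| > |A ∖ B| — true.
(d) north: |A| = 6, |A ∩ B| = 2; needs |A ∩ B| ≥ |A ∖ B| — false.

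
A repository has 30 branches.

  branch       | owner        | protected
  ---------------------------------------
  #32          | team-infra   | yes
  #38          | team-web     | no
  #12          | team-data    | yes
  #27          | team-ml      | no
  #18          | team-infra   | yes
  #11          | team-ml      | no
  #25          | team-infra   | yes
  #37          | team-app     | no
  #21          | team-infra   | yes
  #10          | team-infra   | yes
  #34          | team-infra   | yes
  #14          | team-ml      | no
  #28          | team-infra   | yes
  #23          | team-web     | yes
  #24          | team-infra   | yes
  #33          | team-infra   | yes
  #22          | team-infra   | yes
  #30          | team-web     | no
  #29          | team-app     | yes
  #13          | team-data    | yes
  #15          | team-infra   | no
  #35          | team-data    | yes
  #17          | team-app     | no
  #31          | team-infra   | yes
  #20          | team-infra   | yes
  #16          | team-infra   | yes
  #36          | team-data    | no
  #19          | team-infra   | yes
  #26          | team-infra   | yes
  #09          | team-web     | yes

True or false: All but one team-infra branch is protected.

True

Truth condition: |A ∖ B| = 1.
|A| = 16, |A ∩ B| = 15, |A ∖ B| = 1.
|A ∖ B| = 1, so the statement is true.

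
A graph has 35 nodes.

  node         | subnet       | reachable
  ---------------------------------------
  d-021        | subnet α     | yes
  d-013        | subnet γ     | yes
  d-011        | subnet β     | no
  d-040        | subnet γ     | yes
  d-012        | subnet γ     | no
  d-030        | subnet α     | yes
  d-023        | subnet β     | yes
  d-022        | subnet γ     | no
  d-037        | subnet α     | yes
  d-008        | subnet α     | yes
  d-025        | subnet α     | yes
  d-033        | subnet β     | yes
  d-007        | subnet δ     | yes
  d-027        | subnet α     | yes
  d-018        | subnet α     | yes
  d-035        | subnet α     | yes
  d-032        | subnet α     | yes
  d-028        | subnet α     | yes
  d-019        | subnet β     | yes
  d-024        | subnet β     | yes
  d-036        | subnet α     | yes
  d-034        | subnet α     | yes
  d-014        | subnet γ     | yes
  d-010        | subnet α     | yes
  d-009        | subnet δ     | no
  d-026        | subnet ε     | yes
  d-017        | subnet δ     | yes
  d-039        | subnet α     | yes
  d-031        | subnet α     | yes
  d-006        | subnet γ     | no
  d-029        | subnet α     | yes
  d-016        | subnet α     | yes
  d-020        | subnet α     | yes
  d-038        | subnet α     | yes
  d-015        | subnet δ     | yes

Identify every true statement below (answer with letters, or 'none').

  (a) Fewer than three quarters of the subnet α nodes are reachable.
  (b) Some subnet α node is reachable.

(b)

|A| = 19, |A ∩ B| = 19, |A ∖ B| = 0.
(a) |A ∩ B| / |A| < 3/4: fails.
(b) A ∩ B ≠ ∅ (|A ∩ B| ≥ 1): holds.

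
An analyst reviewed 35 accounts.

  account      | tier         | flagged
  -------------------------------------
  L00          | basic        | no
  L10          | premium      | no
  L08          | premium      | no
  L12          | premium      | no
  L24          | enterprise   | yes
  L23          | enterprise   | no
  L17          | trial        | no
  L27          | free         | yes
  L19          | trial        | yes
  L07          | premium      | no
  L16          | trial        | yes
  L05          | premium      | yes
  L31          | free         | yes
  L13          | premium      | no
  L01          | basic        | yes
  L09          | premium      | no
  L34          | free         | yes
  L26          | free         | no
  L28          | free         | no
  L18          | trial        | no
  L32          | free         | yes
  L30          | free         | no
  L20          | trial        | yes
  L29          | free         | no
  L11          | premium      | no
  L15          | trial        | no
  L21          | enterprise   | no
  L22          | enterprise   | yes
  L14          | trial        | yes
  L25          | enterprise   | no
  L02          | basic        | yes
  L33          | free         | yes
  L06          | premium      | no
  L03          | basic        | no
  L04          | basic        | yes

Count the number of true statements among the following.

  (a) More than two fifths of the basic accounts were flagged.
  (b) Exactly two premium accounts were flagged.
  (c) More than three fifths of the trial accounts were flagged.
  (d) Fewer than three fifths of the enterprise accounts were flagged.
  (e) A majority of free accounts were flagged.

3

(a) basic: |A| = 5, |A ∩ B| = 3; needs |A ∩ B| / |A| > 2/5 — true.
(b) premium: |A| = 9, |A ∩ B| = 1; needs |A ∩ B| = 2 — false.
(c) trial: |A| = 7, |A ∩ B| = 4; needs |A ∩ B| / |A| > 3/5 — false.
(d) enterprise: |A| = 5, |A ∩ B| = 2; needs |A ∩ B| / |A| < 3/5 — true.
(e) free: |A| = 9, |A ∩ B| = 5; needs |A ∩ B| > |A ∖ B| — true.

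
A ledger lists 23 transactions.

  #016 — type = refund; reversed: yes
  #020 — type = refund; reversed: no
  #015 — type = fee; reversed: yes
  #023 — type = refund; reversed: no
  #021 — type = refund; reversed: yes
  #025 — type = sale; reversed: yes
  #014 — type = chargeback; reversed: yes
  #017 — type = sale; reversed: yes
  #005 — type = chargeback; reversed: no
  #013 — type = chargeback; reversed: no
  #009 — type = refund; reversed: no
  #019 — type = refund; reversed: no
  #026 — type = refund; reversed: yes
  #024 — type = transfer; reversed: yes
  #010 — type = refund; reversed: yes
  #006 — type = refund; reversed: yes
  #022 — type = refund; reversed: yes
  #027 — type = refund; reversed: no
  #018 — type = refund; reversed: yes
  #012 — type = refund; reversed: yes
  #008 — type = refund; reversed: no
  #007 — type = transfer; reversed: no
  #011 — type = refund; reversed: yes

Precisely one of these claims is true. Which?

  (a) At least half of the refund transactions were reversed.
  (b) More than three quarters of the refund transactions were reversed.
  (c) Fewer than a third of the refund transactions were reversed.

|A| = 15, |A ∩ B| = 9, |A ∖ B| = 6.
(a) requires |A ∩ B| ≥ |A ∖ B|: true.
(b) requires |A ∩ B| / |A| > 3/4: false.
(c) requires |A ∩ B| / |A| < 1/3: false.

(a)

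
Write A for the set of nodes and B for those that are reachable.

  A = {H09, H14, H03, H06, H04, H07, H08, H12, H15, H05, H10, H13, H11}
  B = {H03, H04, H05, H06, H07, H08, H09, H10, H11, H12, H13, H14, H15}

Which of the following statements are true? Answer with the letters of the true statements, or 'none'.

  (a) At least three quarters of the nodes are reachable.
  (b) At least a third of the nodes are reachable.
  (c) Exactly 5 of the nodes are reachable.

(a), (b)

|A| = 13, |A ∩ B| = 13, |A ∖ B| = 0.
(a) |A ∩ B| / |A| ≥ 3/4: holds.
(b) |A ∩ B| / |A| ≥ 1/3: holds.
(c) |A ∩ B| = 5: fails.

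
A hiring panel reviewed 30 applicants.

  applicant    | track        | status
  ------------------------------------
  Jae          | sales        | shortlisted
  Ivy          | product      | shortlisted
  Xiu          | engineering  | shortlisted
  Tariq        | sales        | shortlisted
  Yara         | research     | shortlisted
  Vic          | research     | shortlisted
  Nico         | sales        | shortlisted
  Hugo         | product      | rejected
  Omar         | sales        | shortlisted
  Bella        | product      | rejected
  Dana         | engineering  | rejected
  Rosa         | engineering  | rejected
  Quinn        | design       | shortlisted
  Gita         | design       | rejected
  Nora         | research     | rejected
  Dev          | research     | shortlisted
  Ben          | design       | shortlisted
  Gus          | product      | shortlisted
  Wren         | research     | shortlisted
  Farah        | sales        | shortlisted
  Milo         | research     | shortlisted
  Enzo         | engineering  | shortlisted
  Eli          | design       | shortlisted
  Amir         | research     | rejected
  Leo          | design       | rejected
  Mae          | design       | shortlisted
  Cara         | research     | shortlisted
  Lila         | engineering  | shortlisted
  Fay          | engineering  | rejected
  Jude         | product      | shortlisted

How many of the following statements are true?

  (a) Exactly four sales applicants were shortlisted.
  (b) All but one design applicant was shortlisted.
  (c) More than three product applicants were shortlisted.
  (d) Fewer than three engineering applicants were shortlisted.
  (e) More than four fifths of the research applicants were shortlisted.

(a) sales: |A| = 5, |A ∩ B| = 5; needs |A ∩ B| = 4 — false.
(b) design: |A| = 6, |A ∩ B| = 4; needs |A ∖ B| = 1 — false.
(c) product: |A| = 5, |A ∩ B| = 3; needs |A ∩ B| > 3 — false.
(d) engineering: |A| = 6, |A ∩ B| = 3; needs |A ∩ B| < 3 — false.
(e) research: |A| = 8, |A ∩ B| = 6; needs |A ∩ B| / |A| > 4/5 — false.

0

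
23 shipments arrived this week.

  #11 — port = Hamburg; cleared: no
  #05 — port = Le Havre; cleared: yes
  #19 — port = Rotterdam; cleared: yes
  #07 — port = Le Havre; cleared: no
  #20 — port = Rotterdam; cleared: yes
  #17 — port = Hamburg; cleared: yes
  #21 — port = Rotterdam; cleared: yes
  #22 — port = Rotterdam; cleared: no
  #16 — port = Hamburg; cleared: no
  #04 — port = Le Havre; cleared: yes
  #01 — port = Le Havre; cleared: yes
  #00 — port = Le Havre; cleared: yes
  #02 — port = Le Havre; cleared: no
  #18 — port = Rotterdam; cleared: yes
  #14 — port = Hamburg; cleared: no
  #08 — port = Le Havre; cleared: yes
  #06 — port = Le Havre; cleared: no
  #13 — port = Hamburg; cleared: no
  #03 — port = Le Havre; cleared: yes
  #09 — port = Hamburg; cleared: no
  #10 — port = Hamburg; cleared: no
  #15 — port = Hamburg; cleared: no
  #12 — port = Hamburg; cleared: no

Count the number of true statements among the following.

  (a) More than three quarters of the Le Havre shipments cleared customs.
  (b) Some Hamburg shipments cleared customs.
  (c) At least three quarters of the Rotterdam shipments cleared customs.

2

(a) Le Havre: |A| = 9, |A ∩ B| = 6; needs |A ∩ B| / |A| > 3/4 — false.
(b) Hamburg: |A| = 9, |A ∩ B| = 1; needs A ∩ B ≠ ∅ (|A ∩ B| ≥ 1) — true.
(c) Rotterdam: |A| = 5, |A ∩ B| = 4; needs |A ∩ B| / |A| ≥ 3/4 — true.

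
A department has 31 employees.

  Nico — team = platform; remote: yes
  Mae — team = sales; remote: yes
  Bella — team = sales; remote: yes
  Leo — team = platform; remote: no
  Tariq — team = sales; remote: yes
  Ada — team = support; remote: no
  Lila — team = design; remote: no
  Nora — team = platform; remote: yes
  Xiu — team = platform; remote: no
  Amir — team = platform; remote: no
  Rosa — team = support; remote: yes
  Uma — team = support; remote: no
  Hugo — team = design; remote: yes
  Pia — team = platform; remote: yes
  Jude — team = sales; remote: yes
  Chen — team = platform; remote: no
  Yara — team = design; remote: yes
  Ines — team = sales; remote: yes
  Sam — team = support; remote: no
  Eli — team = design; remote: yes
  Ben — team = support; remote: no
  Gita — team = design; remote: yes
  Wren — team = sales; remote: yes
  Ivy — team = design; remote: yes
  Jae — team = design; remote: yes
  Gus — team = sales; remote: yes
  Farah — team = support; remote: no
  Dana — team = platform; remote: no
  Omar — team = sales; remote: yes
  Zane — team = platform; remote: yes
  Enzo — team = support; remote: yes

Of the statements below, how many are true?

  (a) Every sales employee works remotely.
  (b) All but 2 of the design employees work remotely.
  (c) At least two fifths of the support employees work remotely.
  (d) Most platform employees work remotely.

1

(a) sales: |A| = 8, |A ∩ B| = 8; needs A ⊆ B, i.e. every element of A is in B (|A ∖ B| = 0) — true.
(b) design: |A| = 7, |A ∩ B| = 6; needs |A ∖ B| = 2 — false.
(c) support: |A| = 7, |A ∩ B| = 2; needs |A ∩ B| / |A| ≥ 2/5 — false.
(d) platform: |A| = 9, |A ∩ B| = 4; needs |A ∩ B| > |A ∖ B| — false.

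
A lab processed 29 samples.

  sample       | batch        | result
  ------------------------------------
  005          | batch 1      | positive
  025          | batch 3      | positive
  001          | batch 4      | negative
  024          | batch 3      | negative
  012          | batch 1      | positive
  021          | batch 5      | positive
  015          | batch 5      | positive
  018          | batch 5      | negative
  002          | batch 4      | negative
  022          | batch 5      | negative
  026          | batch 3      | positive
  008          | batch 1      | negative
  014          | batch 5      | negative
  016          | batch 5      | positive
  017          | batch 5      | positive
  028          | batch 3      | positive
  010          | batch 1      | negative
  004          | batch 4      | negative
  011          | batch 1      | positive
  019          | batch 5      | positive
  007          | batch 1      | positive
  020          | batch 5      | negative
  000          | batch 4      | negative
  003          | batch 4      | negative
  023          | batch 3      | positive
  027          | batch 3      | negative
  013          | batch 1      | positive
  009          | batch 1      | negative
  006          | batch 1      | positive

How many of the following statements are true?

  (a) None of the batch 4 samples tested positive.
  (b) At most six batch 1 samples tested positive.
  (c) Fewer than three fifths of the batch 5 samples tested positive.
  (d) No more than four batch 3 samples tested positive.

4

(a) batch 4: |A| = 5, |A ∩ B| = 0; needs A ∩ B = ∅ (|A ∩ B| = 0) — true.
(b) batch 1: |A| = 9, |A ∩ B| = 6; needs |A ∩ B| ≤ 6 — true.
(c) batch 5: |A| = 9, |A ∩ B| = 5; needs |A ∩ B| / |A| < 3/5 — true.
(d) batch 3: |A| = 6, |A ∩ B| = 4; needs |A ∩ B| ≤ 4 — true.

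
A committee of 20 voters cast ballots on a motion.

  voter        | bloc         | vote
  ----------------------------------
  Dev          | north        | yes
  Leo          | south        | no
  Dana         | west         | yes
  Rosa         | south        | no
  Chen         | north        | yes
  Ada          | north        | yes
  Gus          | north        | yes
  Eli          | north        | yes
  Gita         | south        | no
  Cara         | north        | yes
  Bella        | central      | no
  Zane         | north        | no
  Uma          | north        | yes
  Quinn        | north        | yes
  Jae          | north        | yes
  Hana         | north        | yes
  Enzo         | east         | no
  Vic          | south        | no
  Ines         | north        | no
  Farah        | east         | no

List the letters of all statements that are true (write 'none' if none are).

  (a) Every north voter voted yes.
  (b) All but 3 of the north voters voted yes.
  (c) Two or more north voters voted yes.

(c)

|A| = 12, |A ∩ B| = 10, |A ∖ B| = 2.
(a) A ⊆ B, i.e. every element of A is in B (|A ∖ B| = 0): fails.
(b) |A ∖ B| = 3: fails.
(c) |A ∩ B| ≥ 2: holds.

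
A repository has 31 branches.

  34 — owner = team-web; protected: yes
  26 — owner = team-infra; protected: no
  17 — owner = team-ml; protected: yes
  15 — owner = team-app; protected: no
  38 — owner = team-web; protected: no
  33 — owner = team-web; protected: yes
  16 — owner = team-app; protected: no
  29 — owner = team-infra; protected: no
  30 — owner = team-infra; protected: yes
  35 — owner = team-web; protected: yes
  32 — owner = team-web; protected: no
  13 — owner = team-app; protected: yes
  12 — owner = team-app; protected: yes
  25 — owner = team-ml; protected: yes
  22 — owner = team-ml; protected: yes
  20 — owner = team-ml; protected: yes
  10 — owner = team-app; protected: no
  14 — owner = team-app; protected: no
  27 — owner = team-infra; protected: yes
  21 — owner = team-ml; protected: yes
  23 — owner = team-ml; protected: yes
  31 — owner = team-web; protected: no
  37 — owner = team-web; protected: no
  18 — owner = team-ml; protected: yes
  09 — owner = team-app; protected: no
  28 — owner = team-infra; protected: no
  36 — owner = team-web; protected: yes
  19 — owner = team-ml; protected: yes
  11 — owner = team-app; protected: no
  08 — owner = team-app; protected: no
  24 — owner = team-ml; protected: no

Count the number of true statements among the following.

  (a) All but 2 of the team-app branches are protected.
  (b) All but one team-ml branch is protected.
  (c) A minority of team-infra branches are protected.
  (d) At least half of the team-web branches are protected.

3

(a) team-app: |A| = 9, |A ∩ B| = 2; needs |A ∖ B| = 2 — false.
(b) team-ml: |A| = 9, |A ∩ B| = 8; needs |A ∖ B| = 1 — true.
(c) team-infra: |A| = 5, |A ∩ B| = 2; needs |A ∩ B| < |A ∖ B| — true.
(d) team-web: |A| = 8, |A ∩ B| = 4; needs |A ∩ B| ≥ |A ∖ B| — true.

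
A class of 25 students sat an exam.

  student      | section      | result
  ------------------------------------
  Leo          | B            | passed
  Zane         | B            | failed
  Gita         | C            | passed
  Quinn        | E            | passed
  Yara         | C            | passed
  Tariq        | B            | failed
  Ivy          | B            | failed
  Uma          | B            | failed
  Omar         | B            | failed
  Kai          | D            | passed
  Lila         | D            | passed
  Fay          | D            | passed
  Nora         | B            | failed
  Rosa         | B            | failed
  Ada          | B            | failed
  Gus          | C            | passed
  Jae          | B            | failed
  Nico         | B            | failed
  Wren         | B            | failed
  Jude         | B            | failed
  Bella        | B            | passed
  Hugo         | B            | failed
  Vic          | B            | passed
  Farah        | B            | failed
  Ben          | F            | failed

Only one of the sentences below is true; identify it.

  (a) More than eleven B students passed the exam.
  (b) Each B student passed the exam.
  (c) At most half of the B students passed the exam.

(c)

|A| = 17, |A ∩ B| = 3, |A ∖ B| = 14.
(a) requires |A ∩ B| > 11: false.
(b) requires A ⊆ B, i.e. every element of A is in B (|A ∖ B| = 0): false.
(c) requires |A ∩ B| ≤ |A ∖ B|: true.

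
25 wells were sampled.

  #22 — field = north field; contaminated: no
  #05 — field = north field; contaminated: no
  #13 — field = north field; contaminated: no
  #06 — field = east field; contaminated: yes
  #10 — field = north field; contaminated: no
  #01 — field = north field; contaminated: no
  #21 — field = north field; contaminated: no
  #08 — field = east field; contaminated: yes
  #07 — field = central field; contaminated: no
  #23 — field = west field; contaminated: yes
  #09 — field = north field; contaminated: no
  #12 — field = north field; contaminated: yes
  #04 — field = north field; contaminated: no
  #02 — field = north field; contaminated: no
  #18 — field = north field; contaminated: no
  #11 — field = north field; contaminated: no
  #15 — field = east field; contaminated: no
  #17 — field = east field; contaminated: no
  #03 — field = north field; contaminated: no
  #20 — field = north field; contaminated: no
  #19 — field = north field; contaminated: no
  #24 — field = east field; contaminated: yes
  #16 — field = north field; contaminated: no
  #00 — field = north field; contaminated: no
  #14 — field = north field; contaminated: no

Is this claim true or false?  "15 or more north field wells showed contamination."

'15 or more north field wells showed contamination' holds iff |A ∩ B| ≥ 15.
|A| = 18, |A ∩ B| = 1, |A ∖ B| = 17.
|A ∩ B| = 1, so the statement is false.

False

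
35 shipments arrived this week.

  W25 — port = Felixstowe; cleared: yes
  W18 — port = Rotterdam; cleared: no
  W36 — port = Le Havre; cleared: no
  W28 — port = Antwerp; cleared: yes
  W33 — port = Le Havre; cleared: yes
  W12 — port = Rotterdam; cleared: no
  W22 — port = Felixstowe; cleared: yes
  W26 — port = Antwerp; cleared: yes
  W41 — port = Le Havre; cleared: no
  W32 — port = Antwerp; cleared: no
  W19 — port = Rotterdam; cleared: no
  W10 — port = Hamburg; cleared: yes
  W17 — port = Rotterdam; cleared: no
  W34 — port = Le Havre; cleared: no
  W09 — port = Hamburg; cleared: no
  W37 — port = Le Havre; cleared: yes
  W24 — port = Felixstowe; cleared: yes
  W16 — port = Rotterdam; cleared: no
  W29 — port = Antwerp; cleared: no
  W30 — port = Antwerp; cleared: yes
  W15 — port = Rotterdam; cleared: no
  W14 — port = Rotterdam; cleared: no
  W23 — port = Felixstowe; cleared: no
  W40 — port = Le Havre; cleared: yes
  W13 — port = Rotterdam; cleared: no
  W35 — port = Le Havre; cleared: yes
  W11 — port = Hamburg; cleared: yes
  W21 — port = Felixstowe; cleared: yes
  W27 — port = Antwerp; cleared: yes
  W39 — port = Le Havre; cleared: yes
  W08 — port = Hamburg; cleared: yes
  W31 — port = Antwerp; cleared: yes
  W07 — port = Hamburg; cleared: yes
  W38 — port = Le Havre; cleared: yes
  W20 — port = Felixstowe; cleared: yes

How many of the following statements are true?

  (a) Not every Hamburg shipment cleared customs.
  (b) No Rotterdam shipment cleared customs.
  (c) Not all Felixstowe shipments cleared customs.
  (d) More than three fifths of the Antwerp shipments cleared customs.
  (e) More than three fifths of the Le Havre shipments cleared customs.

5

(a) Hamburg: |A| = 5, |A ∩ B| = 4; needs A ⊄ B (|A ∖ B| ≥ 1) — true.
(b) Rotterdam: |A| = 8, |A ∩ B| = 0; needs A ∩ B = ∅ (|A ∩ B| = 0) — true.
(c) Felixstowe: |A| = 6, |A ∩ B| = 5; needs A ⊄ B (|A ∖ B| ≥ 1) — true.
(d) Antwerp: |A| = 7, |A ∩ B| = 5; needs |A ∩ B| / |A| > 3/5 — true.
(e) Le Havre: |A| = 9, |A ∩ B| = 6; needs |A ∩ B| / |A| > 3/5 — true.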